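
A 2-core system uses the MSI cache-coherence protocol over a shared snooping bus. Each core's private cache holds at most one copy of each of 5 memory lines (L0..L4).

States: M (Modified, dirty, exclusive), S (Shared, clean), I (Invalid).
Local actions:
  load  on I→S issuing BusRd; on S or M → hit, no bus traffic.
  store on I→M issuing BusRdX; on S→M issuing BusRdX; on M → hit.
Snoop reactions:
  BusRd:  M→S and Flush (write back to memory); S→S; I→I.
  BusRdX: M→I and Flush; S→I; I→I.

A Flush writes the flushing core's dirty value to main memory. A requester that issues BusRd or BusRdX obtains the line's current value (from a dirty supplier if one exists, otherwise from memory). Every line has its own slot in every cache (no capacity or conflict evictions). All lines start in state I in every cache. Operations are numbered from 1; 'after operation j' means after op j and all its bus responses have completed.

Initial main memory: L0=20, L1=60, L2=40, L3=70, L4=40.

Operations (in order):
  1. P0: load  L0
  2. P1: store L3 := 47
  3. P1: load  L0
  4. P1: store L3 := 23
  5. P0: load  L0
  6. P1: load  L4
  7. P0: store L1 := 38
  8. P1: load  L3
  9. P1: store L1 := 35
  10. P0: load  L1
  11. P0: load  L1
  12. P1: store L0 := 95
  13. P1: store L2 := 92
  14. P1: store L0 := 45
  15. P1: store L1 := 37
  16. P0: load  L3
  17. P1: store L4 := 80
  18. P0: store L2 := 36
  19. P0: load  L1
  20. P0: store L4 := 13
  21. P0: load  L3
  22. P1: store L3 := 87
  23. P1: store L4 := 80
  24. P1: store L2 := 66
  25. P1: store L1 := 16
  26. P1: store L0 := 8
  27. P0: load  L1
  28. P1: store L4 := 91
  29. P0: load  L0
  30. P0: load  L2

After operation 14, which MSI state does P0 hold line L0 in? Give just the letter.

1. P0: load  L0  bus=[BusRd]  L0: P0=S P1=I  mem[L0]=20
2. P1: store L3 := 47  bus=[BusRdX]  L3: P0=I P1=M  mem[L3]=70
3. P1: load  L0  bus=[BusRd]  L0: P0=S P1=S  mem[L0]=20
4. P1: store L3 := 23  bus=[-]  L3: P0=I P1=M  mem[L3]=70
5. P0: load  L0  bus=[-]  L0: P0=S P1=S  mem[L0]=20
6. P1: load  L4  bus=[BusRd]  L4: P0=I P1=S  mem[L4]=40
7. P0: store L1 := 38  bus=[BusRdX]  L1: P0=M P1=I  mem[L1]=60
8. P1: load  L3  bus=[-]  L3: P0=I P1=M  mem[L3]=70
9. P1: store L1 := 35  bus=[BusRdX,Flush]  L1: P0=I P1=M  mem[L1]=38
10. P0: load  L1  bus=[BusRd,Flush]  L1: P0=S P1=S  mem[L1]=35
11. P0: load  L1  bus=[-]  L1: P0=S P1=S  mem[L1]=35
12. P1: store L0 := 95  bus=[BusRdX]  L0: P0=I P1=M  mem[L0]=20
13. P1: store L2 := 92  bus=[BusRdX]  L2: P0=I P1=M  mem[L2]=40
14. P1: store L0 := 45  bus=[-]  L0: P0=I P1=M  mem[L0]=20
15. P1: store L1 := 37  bus=[BusRdX]  L1: P0=I P1=M  mem[L1]=35
16. P0: load  L3  bus=[BusRd,Flush]  L3: P0=S P1=S  mem[L3]=23
17. P1: store L4 := 80  bus=[BusRdX]  L4: P0=I P1=M  mem[L4]=40
18. P0: store L2 := 36  bus=[BusRdX,Flush]  L2: P0=M P1=I  mem[L2]=92
19. P0: load  L1  bus=[BusRd,Flush]  L1: P0=S P1=S  mem[L1]=37
20. P0: store L4 := 13  bus=[BusRdX,Flush]  L4: P0=M P1=I  mem[L4]=80
21. P0: load  L3  bus=[-]  L3: P0=S P1=S  mem[L3]=23
22. P1: store L3 := 87  bus=[BusRdX]  L3: P0=I P1=M  mem[L3]=23
23. P1: store L4 := 80  bus=[BusRdX,Flush]  L4: P0=I P1=M  mem[L4]=13
24. P1: store L2 := 66  bus=[BusRdX,Flush]  L2: P0=I P1=M  mem[L2]=36
25. P1: store L1 := 16  bus=[BusRdX]  L1: P0=I P1=M  mem[L1]=37
26. P1: store L0 := 8  bus=[-]  L0: P0=I P1=M  mem[L0]=20
27. P0: load  L1  bus=[BusRd,Flush]  L1: P0=S P1=S  mem[L1]=16
28. P1: store L4 := 91  bus=[-]  L4: P0=I P1=M  mem[L4]=13
29. P0: load  L0  bus=[BusRd,Flush]  L0: P0=S P1=S  mem[L0]=8
30. P0: load  L2  bus=[BusRd,Flush]  L2: P0=S P1=S  mem[L2]=66

state = I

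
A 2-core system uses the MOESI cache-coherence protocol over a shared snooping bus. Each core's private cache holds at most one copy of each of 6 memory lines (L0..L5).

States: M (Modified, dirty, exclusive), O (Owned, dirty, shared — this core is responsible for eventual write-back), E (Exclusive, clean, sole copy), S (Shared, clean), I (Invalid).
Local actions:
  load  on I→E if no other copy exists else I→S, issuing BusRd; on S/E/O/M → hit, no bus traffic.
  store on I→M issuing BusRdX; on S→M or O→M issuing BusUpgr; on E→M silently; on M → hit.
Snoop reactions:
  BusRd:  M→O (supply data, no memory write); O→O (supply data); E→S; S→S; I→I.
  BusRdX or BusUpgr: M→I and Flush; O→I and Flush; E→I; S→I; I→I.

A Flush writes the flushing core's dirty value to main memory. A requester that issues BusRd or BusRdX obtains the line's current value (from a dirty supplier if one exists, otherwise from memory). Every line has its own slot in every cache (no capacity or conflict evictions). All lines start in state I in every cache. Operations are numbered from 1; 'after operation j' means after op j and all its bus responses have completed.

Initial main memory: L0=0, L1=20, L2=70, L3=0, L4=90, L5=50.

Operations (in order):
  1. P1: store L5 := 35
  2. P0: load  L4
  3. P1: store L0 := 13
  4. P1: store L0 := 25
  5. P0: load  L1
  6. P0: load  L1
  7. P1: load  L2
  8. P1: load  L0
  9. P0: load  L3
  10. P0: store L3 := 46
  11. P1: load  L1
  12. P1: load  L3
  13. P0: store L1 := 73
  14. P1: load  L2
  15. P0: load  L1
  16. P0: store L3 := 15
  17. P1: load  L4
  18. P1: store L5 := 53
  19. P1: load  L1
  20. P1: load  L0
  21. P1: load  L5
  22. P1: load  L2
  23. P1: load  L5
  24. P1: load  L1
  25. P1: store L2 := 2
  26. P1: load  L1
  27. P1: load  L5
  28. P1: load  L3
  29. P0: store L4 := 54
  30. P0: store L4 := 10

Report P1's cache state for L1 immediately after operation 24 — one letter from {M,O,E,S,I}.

  op1 P1: store L5 := 35 → I/M on L5; bus BusRdX; mem=50
  op2 P0: load  L4 → E/I on L4; bus BusRd; mem=90
  op3 P1: store L0 := 13 → I/M on L0; bus BusRdX; mem=0
  op4 P1: store L0 := 25 → I/M on L0; bus (none); mem=0
  op5 P0: load  L1 → E/I on L1; bus BusRd; mem=20
  op6 P0: load  L1 → E/I on L1; bus (none); mem=20
  op7 P1: load  L2 → I/E on L2; bus BusRd; mem=70
  op8 P1: load  L0 → I/M on L0; bus (none); mem=0
  op9 P0: load  L3 → E/I on L3; bus BusRd; mem=0
  op10 P0: store L3 := 46 → M/I on L3; bus (none); mem=0
  op11 P1: load  L1 → S/S on L1; bus BusRd; mem=20
  op12 P1: load  L3 → O/S on L3; bus BusRd; mem=0
  op13 P0: store L1 := 73 → M/I on L1; bus BusUpgr; mem=20
  op14 P1: load  L2 → I/E on L2; bus (none); mem=70
  op15 P0: load  L1 → M/I on L1; bus (none); mem=20
  op16 P0: store L3 := 15 → M/I on L3; bus BusUpgr; mem=0
  op17 P1: load  L4 → S/S on L4; bus BusRd; mem=90
  op18 P1: store L5 := 53 → I/M on L5; bus (none); mem=50
  op19 P1: load  L1 → O/S on L1; bus BusRd; mem=20
  op20 P1: load  L0 → I/M on L0; bus (none); mem=0
  op21 P1: load  L5 → I/M on L5; bus (none); mem=50
  op22 P1: load  L2 → I/E on L2; bus (none); mem=70
  op23 P1: load  L5 → I/M on L5; bus (none); mem=50
  op24 P1: load  L1 → O/S on L1; bus (none); mem=20
  op25 P1: store L2 := 2 → I/M on L2; bus (none); mem=70
  op26 P1: load  L1 → O/S on L1; bus (none); mem=20
  op27 P1: load  L5 → I/M on L5; bus (none); mem=50
  op28 P1: load  L3 → O/S on L3; bus BusRd; mem=0
  op29 P0: store L4 := 54 → M/I on L4; bus BusUpgr; mem=90
  op30 P0: store L4 := 10 → M/I on L4; bus (none); mem=90

state = S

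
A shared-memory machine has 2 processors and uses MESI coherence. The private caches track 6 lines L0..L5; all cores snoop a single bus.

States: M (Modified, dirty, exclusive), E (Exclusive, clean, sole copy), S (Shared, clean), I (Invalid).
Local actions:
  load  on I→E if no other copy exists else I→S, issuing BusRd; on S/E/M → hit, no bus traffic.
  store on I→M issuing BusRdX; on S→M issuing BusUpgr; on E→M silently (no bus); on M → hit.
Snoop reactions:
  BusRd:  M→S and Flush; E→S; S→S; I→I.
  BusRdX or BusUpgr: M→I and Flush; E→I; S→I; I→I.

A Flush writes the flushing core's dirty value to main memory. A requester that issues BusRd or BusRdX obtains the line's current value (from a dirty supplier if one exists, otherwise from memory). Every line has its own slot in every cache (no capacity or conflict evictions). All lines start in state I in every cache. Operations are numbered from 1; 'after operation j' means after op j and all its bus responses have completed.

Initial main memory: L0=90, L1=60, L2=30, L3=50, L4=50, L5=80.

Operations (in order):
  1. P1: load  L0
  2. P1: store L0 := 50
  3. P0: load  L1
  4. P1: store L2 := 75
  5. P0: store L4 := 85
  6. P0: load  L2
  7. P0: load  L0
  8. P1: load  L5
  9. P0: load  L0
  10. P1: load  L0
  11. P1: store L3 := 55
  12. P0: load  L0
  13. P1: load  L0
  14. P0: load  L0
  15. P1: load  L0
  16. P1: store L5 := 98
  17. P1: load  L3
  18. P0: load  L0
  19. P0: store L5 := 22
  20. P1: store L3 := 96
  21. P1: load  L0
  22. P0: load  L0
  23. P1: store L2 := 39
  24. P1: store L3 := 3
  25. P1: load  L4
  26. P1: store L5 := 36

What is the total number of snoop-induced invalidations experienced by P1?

  op1 P1: load  L0 → I/E on L0; bus BusRd; mem=90
  op2 P1: store L0 := 50 → I/M on L0; bus (none); mem=90
  op3 P0: load  L1 → E/I on L1; bus BusRd; mem=60
  op4 P1: store L2 := 75 → I/M on L2; bus BusRdX; mem=30
  op5 P0: store L4 := 85 → M/I on L4; bus BusRdX; mem=50
  op6 P0: load  L2 → S/S on L2; bus BusRd Flush; mem=75
  op7 P0: load  L0 → S/S on L0; bus BusRd Flush; mem=50
  op8 P1: load  L5 → I/E on L5; bus BusRd; mem=80
  op9 P0: load  L0 → S/S on L0; bus (none); mem=50
  op10 P1: load  L0 → S/S on L0; bus (none); mem=50
  op11 P1: store L3 := 55 → I/M on L3; bus BusRdX; mem=50
  op12 P0: load  L0 → S/S on L0; bus (none); mem=50
  op13 P1: load  L0 → S/S on L0; bus (none); mem=50
  op14 P0: load  L0 → S/S on L0; bus (none); mem=50
  op15 P1: load  L0 → S/S on L0; bus (none); mem=50
  op16 P1: store L5 := 98 → I/M on L5; bus (none); mem=80
  op17 P1: load  L3 → I/M on L3; bus (none); mem=50
  op18 P0: load  L0 → S/S on L0; bus (none); mem=50
  op19 P0: store L5 := 22 → M/I on L5; bus BusRdX Flush; mem=98
  op20 P1: store L3 := 96 → I/M on L3; bus (none); mem=50
  op21 P1: load  L0 → S/S on L0; bus (none); mem=50
  op22 P0: load  L0 → S/S on L0; bus (none); mem=50
  op23 P1: store L2 := 39 → I/M on L2; bus BusUpgr; mem=75
  op24 P1: store L3 := 3 → I/M on L3; bus (none); mem=50
  op25 P1: load  L4 → S/S on L4; bus BusRd Flush; mem=85
  op26 P1: store L5 := 36 → I/M on L5; bus BusRdX Flush; mem=22

invalidations = 1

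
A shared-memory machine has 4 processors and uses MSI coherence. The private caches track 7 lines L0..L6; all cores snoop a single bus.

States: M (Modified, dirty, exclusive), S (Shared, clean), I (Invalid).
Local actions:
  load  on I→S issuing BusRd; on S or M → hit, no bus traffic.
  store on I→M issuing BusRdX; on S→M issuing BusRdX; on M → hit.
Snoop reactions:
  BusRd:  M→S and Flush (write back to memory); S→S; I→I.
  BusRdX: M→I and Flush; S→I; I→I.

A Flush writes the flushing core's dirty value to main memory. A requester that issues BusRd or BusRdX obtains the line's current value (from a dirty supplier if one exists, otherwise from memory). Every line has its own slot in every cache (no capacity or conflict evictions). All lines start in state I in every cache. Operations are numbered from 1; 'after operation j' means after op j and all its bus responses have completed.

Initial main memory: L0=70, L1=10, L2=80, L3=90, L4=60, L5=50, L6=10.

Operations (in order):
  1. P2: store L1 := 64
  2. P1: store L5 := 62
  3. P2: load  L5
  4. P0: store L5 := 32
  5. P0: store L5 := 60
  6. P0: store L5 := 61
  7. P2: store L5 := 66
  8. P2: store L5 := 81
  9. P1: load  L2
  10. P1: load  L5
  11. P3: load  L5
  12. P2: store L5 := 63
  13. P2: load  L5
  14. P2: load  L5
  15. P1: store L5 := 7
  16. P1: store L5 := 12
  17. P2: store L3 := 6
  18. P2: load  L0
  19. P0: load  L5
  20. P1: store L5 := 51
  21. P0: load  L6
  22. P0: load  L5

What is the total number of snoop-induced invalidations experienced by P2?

1. P2: store L1 := 64  bus=[BusRdX]  L1: P0=I P1=I P2=M P3=I  mem[L1]=10
2. P1: store L5 := 62  bus=[BusRdX]  L5: P0=I P1=M P2=I P3=I  mem[L5]=50
3. P2: load  L5  bus=[BusRd,Flush]  L5: P0=I P1=S P2=S P3=I  mem[L5]=62
4. P0: store L5 := 32  bus=[BusRdX]  L5: P0=M P1=I P2=I P3=I  mem[L5]=62
5. P0: store L5 := 60  bus=[-]  L5: P0=M P1=I P2=I P3=I  mem[L5]=62
6. P0: store L5 := 61  bus=[-]  L5: P0=M P1=I P2=I P3=I  mem[L5]=62
7. P2: store L5 := 66  bus=[BusRdX,Flush]  L5: P0=I P1=I P2=M P3=I  mem[L5]=61
8. P2: store L5 := 81  bus=[-]  L5: P0=I P1=I P2=M P3=I  mem[L5]=61
9. P1: load  L2  bus=[BusRd]  L2: P0=I P1=S P2=I P3=I  mem[L2]=80
10. P1: load  L5  bus=[BusRd,Flush]  L5: P0=I P1=S P2=S P3=I  mem[L5]=81
11. P3: load  L5  bus=[BusRd]  L5: P0=I P1=S P2=S P3=S  mem[L5]=81
12. P2: store L5 := 63  bus=[BusRdX]  L5: P0=I P1=I P2=M P3=I  mem[L5]=81
13. P2: load  L5  bus=[-]  L5: P0=I P1=I P2=M P3=I  mem[L5]=81
14. P2: load  L5  bus=[-]  L5: P0=I P1=I P2=M P3=I  mem[L5]=81
15. P1: store L5 := 7  bus=[BusRdX,Flush]  L5: P0=I P1=M P2=I P3=I  mem[L5]=63
16. P1: store L5 := 12  bus=[-]  L5: P0=I P1=M P2=I P3=I  mem[L5]=63
17. P2: store L3 := 6  bus=[BusRdX]  L3: P0=I P1=I P2=M P3=I  mem[L3]=90
18. P2: load  L0  bus=[BusRd]  L0: P0=I P1=I P2=S P3=I  mem[L0]=70
19. P0: load  L5  bus=[BusRd,Flush]  L5: P0=S P1=S P2=I P3=I  mem[L5]=12
20. P1: store L5 := 51  bus=[BusRdX]  L5: P0=I P1=M P2=I P3=I  mem[L5]=12
21. P0: load  L6  bus=[BusRd]  L6: P0=S P1=I P2=I P3=I  mem[L6]=10
22. P0: load  L5  bus=[BusRd,Flush]  L5: P0=S P1=S P2=I P3=I  mem[L5]=51

invalidations = 2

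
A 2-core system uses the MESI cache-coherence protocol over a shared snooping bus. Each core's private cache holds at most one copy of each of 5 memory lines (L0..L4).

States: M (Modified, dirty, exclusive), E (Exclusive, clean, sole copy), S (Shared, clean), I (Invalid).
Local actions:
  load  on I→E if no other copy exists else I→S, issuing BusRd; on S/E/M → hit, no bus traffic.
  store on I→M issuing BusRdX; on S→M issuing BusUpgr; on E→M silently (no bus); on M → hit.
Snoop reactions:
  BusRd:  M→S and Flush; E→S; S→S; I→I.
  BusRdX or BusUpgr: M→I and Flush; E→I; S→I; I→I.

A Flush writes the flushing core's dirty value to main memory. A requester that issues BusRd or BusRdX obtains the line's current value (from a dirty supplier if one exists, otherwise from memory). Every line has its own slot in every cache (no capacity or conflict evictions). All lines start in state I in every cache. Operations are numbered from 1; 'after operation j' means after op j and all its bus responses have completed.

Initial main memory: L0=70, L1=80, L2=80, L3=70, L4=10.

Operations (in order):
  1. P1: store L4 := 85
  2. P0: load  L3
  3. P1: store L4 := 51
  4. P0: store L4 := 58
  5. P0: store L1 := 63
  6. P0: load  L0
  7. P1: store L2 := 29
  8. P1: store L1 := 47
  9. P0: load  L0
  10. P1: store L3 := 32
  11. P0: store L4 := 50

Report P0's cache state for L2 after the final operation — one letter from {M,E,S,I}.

1. P1: store L4 := 85  bus=[BusRdX]  L4: P0=I P1=M  mem[L4]=10
2. P0: load  L3  bus=[BusRd]  L3: P0=E P1=I  mem[L3]=70
3. P1: store L4 := 51  bus=[-]  L4: P0=I P1=M  mem[L4]=10
4. P0: store L4 := 58  bus=[BusRdX,Flush]  L4: P0=M P1=I  mem[L4]=51
5. P0: store L1 := 63  bus=[BusRdX]  L1: P0=M P1=I  mem[L1]=80
6. P0: load  L0  bus=[BusRd]  L0: P0=E P1=I  mem[L0]=70
7. P1: store L2 := 29  bus=[BusRdX]  L2: P0=I P1=M  mem[L2]=80
8. P1: store L1 := 47  bus=[BusRdX,Flush]  L1: P0=I P1=M  mem[L1]=63
9. P0: load  L0  bus=[-]  L0: P0=E P1=I  mem[L0]=70
10. P1: store L3 := 32  bus=[BusRdX]  L3: P0=I P1=M  mem[L3]=70
11. P0: store L4 := 50  bus=[-]  L4: P0=M P1=I  mem[L4]=51

state = I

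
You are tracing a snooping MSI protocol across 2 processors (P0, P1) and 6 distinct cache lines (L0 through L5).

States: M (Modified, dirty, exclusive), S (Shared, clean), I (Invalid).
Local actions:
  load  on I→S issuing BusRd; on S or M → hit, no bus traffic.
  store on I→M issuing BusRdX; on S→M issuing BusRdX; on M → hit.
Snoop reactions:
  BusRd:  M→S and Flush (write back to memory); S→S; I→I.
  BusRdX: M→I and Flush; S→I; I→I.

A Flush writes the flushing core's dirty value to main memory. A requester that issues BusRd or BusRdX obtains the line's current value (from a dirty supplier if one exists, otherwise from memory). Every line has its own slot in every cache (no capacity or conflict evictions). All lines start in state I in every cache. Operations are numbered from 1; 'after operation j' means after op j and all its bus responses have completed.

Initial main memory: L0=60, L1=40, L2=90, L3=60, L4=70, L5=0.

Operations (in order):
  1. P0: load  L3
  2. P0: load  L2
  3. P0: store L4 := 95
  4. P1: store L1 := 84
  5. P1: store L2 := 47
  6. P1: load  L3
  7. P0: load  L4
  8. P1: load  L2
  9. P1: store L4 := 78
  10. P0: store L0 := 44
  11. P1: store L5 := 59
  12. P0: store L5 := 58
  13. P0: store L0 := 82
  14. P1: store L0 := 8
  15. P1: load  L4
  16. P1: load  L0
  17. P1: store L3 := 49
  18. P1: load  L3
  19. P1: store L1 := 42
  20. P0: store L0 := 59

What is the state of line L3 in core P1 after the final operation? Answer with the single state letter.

state = M

1. P0: load  L3  bus=[BusRd]  L3: P0=S P1=I  mem[L3]=60
2. P0: load  L2  bus=[BusRd]  L2: P0=S P1=I  mem[L2]=90
3. P0: store L4 := 95  bus=[BusRdX]  L4: P0=M P1=I  mem[L4]=70
4. P1: store L1 := 84  bus=[BusRdX]  L1: P0=I P1=M  mem[L1]=40
5. P1: store L2 := 47  bus=[BusRdX]  L2: P0=I P1=M  mem[L2]=90
6. P1: load  L3  bus=[BusRd]  L3: P0=S P1=S  mem[L3]=60
7. P0: load  L4  bus=[-]  L4: P0=M P1=I  mem[L4]=70
8. P1: load  L2  bus=[-]  L2: P0=I P1=M  mem[L2]=90
9. P1: store L4 := 78  bus=[BusRdX,Flush]  L4: P0=I P1=M  mem[L4]=95
10. P0: store L0 := 44  bus=[BusRdX]  L0: P0=M P1=I  mem[L0]=60
11. P1: store L5 := 59  bus=[BusRdX]  L5: P0=I P1=M  mem[L5]=0
12. P0: store L5 := 58  bus=[BusRdX,Flush]  L5: P0=M P1=I  mem[L5]=59
13. P0: store L0 := 82  bus=[-]  L0: P0=M P1=I  mem[L0]=60
14. P1: store L0 := 8  bus=[BusRdX,Flush]  L0: P0=I P1=M  mem[L0]=82
15. P1: load  L4  bus=[-]  L4: P0=I P1=M  mem[L4]=95
16. P1: load  L0  bus=[-]  L0: P0=I P1=M  mem[L0]=82
17. P1: store L3 := 49  bus=[BusRdX]  L3: P0=I P1=M  mem[L3]=60
18. P1: load  L3  bus=[-]  L3: P0=I P1=M  mem[L3]=60
19. P1: store L1 := 42  bus=[-]  L1: P0=I P1=M  mem[L1]=40
20. P0: store L0 := 59  bus=[BusRdX,Flush]  L0: P0=M P1=I  mem[L0]=8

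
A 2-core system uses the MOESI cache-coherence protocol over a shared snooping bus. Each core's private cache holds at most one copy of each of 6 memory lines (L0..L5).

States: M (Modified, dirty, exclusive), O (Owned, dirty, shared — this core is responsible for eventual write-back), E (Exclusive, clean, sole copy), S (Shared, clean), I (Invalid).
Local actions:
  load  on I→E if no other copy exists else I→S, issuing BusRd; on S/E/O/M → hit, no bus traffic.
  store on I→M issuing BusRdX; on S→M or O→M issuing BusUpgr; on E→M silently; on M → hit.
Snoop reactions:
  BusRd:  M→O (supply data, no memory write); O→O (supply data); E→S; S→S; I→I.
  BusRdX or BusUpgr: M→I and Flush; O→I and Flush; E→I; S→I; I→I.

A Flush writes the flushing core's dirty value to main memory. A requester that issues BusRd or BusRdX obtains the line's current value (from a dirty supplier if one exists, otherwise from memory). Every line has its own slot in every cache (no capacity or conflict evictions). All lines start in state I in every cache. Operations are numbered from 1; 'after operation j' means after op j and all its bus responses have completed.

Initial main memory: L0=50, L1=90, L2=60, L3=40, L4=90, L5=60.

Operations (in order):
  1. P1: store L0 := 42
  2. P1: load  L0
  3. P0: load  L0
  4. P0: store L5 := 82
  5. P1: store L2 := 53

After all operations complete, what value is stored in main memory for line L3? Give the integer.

  op1 P1: store L0 := 42 → I/M on L0; bus BusRdX; mem=50
  op2 P1: load  L0 → I/M on L0; bus (none); mem=50
  op3 P0: load  L0 → S/O on L0; bus BusRd; mem=50
  op4 P0: store L5 := 82 → M/I on L5; bus BusRdX; mem=60
  op5 P1: store L2 := 53 → I/M on L2; bus BusRdX; mem=60

memory[L3] = 40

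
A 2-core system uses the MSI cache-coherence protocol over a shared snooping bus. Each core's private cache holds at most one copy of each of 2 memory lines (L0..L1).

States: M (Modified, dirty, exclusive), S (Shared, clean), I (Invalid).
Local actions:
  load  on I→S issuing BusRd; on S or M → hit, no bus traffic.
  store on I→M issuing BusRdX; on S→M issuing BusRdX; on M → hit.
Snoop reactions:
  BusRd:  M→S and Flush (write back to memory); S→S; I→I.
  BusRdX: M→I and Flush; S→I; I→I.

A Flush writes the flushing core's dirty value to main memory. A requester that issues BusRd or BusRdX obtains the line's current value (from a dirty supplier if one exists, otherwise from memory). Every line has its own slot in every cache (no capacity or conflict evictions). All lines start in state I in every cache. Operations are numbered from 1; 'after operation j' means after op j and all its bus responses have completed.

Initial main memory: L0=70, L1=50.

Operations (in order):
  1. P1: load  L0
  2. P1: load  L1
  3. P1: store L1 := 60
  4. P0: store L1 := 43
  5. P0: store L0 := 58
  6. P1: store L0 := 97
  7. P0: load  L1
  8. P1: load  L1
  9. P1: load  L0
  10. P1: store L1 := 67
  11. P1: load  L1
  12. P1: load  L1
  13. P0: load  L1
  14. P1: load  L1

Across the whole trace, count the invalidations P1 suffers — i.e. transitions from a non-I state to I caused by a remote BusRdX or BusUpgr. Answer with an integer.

1. P1: load  L0  bus=[BusRd]  L0: P0=I P1=S  mem[L0]=70
2. P1: load  L1  bus=[BusRd]  L1: P0=I P1=S  mem[L1]=50
3. P1: store L1 := 60  bus=[BusRdX]  L1: P0=I P1=M  mem[L1]=50
4. P0: store L1 := 43  bus=[BusRdX,Flush]  L1: P0=M P1=I  mem[L1]=60
5. P0: store L0 := 58  bus=[BusRdX]  L0: P0=M P1=I  mem[L0]=70
6. P1: store L0 := 97  bus=[BusRdX,Flush]  L0: P0=I P1=M  mem[L0]=58
7. P0: load  L1  bus=[-]  L1: P0=M P1=I  mem[L1]=60
8. P1: load  L1  bus=[BusRd,Flush]  L1: P0=S P1=S  mem[L1]=43
9. P1: load  L0  bus=[-]  L0: P0=I P1=M  mem[L0]=58
10. P1: store L1 := 67  bus=[BusRdX]  L1: P0=I P1=M  mem[L1]=43
11. P1: load  L1  bus=[-]  L1: P0=I P1=M  mem[L1]=43
12. P1: load  L1  bus=[-]  L1: P0=I P1=M  mem[L1]=43
13. P0: load  L1  bus=[BusRd,Flush]  L1: P0=S P1=S  mem[L1]=67
14. P1: load  L1  bus=[-]  L1: P0=S P1=S  mem[L1]=67

invalidations = 2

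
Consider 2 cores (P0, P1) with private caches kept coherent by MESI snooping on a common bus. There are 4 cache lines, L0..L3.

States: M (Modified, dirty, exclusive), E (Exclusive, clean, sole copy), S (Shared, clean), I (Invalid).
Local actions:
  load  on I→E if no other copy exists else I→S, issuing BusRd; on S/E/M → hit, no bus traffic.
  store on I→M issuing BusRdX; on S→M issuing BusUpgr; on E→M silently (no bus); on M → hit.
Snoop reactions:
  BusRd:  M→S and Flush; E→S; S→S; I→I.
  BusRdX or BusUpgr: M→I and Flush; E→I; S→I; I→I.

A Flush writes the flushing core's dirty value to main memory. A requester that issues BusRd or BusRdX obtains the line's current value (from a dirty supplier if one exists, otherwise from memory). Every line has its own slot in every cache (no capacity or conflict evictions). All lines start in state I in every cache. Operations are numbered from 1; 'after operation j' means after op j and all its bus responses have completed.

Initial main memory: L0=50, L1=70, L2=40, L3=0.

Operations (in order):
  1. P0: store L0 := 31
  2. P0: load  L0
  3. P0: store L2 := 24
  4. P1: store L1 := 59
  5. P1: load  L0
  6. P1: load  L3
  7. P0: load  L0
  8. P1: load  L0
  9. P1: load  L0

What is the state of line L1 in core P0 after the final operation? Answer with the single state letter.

state = I

[1] P0: store L0 := 31 | P0:M(31), P1:I | bus: BusRdX
[2] P0: load  L0 | P0:M(31), P1:I | bus: none
[3] P0: store L2 := 24 | P0:M(24), P1:I | bus: BusRdX
[4] P1: store L1 := 59 | P0:I, P1:M(59) | bus: BusRdX
[5] P1: load  L0 | P0:S(31), P1:S(31) | bus: BusRd,Flush
[6] P1: load  L3 | P0:I, P1:E(0) | bus: BusRd
[7] P0: load  L0 | P0:S(31), P1:S(31) | bus: none
[8] P1: load  L0 | P0:S(31), P1:S(31) | bus: none
[9] P1: load  L0 | P0:S(31), P1:S(31) | bus: none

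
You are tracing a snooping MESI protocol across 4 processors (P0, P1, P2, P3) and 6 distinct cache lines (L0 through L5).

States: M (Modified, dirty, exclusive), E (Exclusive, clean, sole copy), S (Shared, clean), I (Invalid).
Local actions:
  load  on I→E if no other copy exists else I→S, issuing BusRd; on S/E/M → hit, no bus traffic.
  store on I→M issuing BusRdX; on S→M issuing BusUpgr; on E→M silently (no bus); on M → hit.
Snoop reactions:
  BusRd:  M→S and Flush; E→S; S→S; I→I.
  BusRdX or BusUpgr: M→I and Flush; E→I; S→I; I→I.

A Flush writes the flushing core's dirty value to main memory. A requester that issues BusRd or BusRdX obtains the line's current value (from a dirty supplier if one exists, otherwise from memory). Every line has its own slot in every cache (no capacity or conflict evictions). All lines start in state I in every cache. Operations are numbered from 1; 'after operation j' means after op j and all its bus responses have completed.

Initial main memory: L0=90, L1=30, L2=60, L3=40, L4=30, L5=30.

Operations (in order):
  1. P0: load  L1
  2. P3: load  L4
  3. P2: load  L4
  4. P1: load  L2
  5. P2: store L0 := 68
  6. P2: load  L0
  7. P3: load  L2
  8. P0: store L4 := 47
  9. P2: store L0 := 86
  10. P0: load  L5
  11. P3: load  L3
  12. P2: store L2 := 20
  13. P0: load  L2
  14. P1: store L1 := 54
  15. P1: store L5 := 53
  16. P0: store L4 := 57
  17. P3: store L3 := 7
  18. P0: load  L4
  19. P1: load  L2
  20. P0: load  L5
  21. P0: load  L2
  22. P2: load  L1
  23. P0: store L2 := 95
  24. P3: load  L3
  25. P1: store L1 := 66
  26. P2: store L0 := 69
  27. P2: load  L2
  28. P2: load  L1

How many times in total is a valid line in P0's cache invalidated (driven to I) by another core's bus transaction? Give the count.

  op1 P0: load  L1 → E/I/I/I on L1; bus BusRd; mem=30
  op2 P3: load  L4 → I/I/I/E on L4; bus BusRd; mem=30
  op3 P2: load  L4 → I/I/S/S on L4; bus BusRd; mem=30
  op4 P1: load  L2 → I/E/I/I on L2; bus BusRd; mem=60
  op5 P2: store L0 := 68 → I/I/M/I on L0; bus BusRdX; mem=90
  op6 P2: load  L0 → I/I/M/I on L0; bus (none); mem=90
  op7 P3: load  L2 → I/S/I/S on L2; bus BusRd; mem=60
  op8 P0: store L4 := 47 → M/I/I/I on L4; bus BusRdX; mem=30
  op9 P2: store L0 := 86 → I/I/M/I on L0; bus (none); mem=90
  op10 P0: load  L5 → E/I/I/I on L5; bus BusRd; mem=30
  op11 P3: load  L3 → I/I/I/E on L3; bus BusRd; mem=40
  op12 P2: store L2 := 20 → I/I/M/I on L2; bus BusRdX; mem=60
  op13 P0: load  L2 → S/I/S/I on L2; bus BusRd Flush; mem=20
  op14 P1: store L1 := 54 → I/M/I/I on L1; bus BusRdX; mem=30
  op15 P1: store L5 := 53 → I/M/I/I on L5; bus BusRdX; mem=30
  op16 P0: store L4 := 57 → M/I/I/I on L4; bus (none); mem=30
  op17 P3: store L3 := 7 → I/I/I/M on L3; bus (none); mem=40
  op18 P0: load  L4 → M/I/I/I on L4; bus (none); mem=30
  op19 P1: load  L2 → S/S/S/I on L2; bus BusRd; mem=20
  op20 P0: load  L5 → S/S/I/I on L5; bus BusRd Flush; mem=53
  op21 P0: load  L2 → S/S/S/I on L2; bus (none); mem=20
  op22 P2: load  L1 → I/S/S/I on L1; bus BusRd Flush; mem=54
  op23 P0: store L2 := 95 → M/I/I/I on L2; bus BusUpgr; mem=20
  op24 P3: load  L3 → I/I/I/M on L3; bus (none); mem=40
  op25 P1: store L1 := 66 → I/M/I/I on L1; bus BusUpgr; mem=54
  op26 P2: store L0 := 69 → I/I/M/I on L0; bus (none); mem=90
  op27 P2: load  L2 → S/I/S/I on L2; bus BusRd Flush; mem=95
  op28 P2: load  L1 → I/S/S/I on L1; bus BusRd Flush; mem=66

invalidations = 2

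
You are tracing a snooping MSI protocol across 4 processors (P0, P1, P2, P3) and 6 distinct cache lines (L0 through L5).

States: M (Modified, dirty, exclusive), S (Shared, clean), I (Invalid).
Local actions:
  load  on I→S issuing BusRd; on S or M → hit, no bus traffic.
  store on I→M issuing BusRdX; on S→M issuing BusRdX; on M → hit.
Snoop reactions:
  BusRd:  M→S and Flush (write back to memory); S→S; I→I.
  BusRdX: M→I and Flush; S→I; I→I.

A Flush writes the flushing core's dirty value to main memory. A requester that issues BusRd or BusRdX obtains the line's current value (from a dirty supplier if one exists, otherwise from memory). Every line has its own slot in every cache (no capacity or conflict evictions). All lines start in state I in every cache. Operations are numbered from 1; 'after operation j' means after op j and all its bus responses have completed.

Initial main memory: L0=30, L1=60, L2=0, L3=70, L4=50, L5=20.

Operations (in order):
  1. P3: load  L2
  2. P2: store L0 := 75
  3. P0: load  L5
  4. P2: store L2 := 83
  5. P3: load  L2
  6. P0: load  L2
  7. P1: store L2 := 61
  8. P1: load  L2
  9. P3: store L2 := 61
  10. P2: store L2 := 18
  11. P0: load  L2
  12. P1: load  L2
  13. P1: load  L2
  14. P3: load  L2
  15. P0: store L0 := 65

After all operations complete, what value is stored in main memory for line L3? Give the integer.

memory[L3] = 70

[1] P3: load  L2 | P0:I, P1:I, P2:I, P3:S(0) | bus: BusRd
[2] P2: store L0 := 75 | P0:I, P1:I, P2:M(75), P3:I | bus: BusRdX
[3] P0: load  L5 | P0:S(20), P1:I, P2:I, P3:I | bus: BusRd
[4] P2: store L2 := 83 | P0:I, P1:I, P2:M(83), P3:I | bus: BusRdX
[5] P3: load  L2 | P0:I, P1:I, P2:S(83), P3:S(83) | bus: BusRd,Flush
[6] P0: load  L2 | P0:S(83), P1:I, P2:S(83), P3:S(83) | bus: BusRd
[7] P1: store L2 := 61 | P0:I, P1:M(61), P2:I, P3:I | bus: BusRdX
[8] P1: load  L2 | P0:I, P1:M(61), P2:I, P3:I | bus: none
[9] P3: store L2 := 61 | P0:I, P1:I, P2:I, P3:M(61) | bus: BusRdX,Flush
[10] P2: store L2 := 18 | P0:I, P1:I, P2:M(18), P3:I | bus: BusRdX,Flush
[11] P0: load  L2 | P0:S(18), P1:I, P2:S(18), P3:I | bus: BusRd,Flush
[12] P1: load  L2 | P0:S(18), P1:S(18), P2:S(18), P3:I | bus: BusRd
[13] P1: load  L2 | P0:S(18), P1:S(18), P2:S(18), P3:I | bus: none
[14] P3: load  L2 | P0:S(18), P1:S(18), P2:S(18), P3:S(18) | bus: BusRd
[15] P0: store L0 := 65 | P0:M(65), P1:I, P2:I, P3:I | bus: BusRdX,Flush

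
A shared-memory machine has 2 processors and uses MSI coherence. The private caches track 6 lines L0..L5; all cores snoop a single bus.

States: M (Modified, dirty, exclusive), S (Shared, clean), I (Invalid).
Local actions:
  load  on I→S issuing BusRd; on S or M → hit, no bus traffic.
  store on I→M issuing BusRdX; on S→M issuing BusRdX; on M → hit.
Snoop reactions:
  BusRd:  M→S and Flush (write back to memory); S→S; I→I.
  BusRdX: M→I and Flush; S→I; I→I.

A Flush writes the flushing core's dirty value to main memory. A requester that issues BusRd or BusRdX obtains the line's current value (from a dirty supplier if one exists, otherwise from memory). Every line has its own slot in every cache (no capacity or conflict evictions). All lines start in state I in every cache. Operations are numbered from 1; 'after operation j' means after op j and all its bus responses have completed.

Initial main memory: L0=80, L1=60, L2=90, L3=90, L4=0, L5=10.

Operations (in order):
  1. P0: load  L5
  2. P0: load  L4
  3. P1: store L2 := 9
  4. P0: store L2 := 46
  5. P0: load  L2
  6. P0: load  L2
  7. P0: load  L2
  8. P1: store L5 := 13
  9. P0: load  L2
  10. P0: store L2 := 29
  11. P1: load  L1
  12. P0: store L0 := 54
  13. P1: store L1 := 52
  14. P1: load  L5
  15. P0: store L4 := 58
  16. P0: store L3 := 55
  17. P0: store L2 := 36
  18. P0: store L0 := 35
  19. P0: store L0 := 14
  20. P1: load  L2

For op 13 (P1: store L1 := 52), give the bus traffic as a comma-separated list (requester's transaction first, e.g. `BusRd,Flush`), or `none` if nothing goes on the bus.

1. P0: load  L5  bus=[BusRd]  L5: P0=S P1=I  mem[L5]=10
2. P0: load  L4  bus=[BusRd]  L4: P0=S P1=I  mem[L4]=0
3. P1: store L2 := 9  bus=[BusRdX]  L2: P0=I P1=M  mem[L2]=90
4. P0: store L2 := 46  bus=[BusRdX,Flush]  L2: P0=M P1=I  mem[L2]=9
5. P0: load  L2  bus=[-]  L2: P0=M P1=I  mem[L2]=9
6. P0: load  L2  bus=[-]  L2: P0=M P1=I  mem[L2]=9
7. P0: load  L2  bus=[-]  L2: P0=M P1=I  mem[L2]=9
8. P1: store L5 := 13  bus=[BusRdX]  L5: P0=I P1=M  mem[L5]=10
9. P0: load  L2  bus=[-]  L2: P0=M P1=I  mem[L2]=9
10. P0: store L2 := 29  bus=[-]  L2: P0=M P1=I  mem[L2]=9
11. P1: load  L1  bus=[BusRd]  L1: P0=I P1=S  mem[L1]=60
12. P0: store L0 := 54  bus=[BusRdX]  L0: P0=M P1=I  mem[L0]=80
13. P1: store L1 := 52  bus=[BusRdX]  L1: P0=I P1=M  mem[L1]=60
14. P1: load  L5  bus=[-]  L5: P0=I P1=M  mem[L5]=10
15. P0: store L4 := 58  bus=[BusRdX]  L4: P0=M P1=I  mem[L4]=0
16. P0: store L3 := 55  bus=[BusRdX]  L3: P0=M P1=I  mem[L3]=90
17. P0: store L2 := 36  bus=[-]  L2: P0=M P1=I  mem[L2]=9
18. P0: store L0 := 35  bus=[-]  L0: P0=M P1=I  mem[L0]=80
19. P0: store L0 := 14  bus=[-]  L0: P0=M P1=I  mem[L0]=80
20. P1: load  L2  bus=[BusRd,Flush]  L2: P0=S P1=S  mem[L2]=36

bus = BusRdX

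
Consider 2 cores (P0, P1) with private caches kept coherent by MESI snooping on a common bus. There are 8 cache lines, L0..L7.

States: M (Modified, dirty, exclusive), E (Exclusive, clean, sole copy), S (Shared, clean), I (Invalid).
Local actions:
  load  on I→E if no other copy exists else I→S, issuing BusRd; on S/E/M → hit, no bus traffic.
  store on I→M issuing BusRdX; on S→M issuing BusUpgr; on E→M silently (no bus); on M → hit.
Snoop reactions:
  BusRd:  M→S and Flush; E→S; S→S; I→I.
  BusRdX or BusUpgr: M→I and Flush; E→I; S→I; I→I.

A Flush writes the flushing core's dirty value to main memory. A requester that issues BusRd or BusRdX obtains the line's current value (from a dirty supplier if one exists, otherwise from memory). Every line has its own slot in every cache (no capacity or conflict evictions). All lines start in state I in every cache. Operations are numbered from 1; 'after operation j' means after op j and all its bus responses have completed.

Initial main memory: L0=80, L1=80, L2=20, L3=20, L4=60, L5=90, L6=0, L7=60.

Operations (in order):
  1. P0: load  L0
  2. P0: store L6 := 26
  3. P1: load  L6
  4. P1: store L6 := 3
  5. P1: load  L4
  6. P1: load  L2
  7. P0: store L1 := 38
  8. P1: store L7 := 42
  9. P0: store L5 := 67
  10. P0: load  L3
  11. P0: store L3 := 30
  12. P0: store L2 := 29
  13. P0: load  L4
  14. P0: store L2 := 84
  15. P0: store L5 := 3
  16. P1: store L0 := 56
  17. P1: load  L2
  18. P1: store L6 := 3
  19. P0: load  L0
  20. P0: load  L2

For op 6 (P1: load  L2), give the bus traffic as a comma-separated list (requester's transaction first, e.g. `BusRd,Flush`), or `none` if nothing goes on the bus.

bus = BusRd

  op1 P0: load  L0 → E/I on L0; bus BusRd; mem=80
  op2 P0: store L6 := 26 → M/I on L6; bus BusRdX; mem=0
  op3 P1: load  L6 → S/S on L6; bus BusRd Flush; mem=26
  op4 P1: store L6 := 3 → I/M on L6; bus BusUpgr; mem=26
  op5 P1: load  L4 → I/E on L4; bus BusRd; mem=60
  op6 P1: load  L2 → I/E on L2; bus BusRd; mem=20
  op7 P0: store L1 := 38 → M/I on L1; bus BusRdX; mem=80
  op8 P1: store L7 := 42 → I/M on L7; bus BusRdX; mem=60
  op9 P0: store L5 := 67 → M/I on L5; bus BusRdX; mem=90
  op10 P0: load  L3 → E/I on L3; bus BusRd; mem=20
  op11 P0: store L3 := 30 → M/I on L3; bus (none); mem=20
  op12 P0: store L2 := 29 → M/I on L2; bus BusRdX; mem=20
  op13 P0: load  L4 → S/S on L4; bus BusRd; mem=60
  op14 P0: store L2 := 84 → M/I on L2; bus (none); mem=20
  op15 P0: store L5 := 3 → M/I on L5; bus (none); mem=90
  op16 P1: store L0 := 56 → I/M on L0; bus BusRdX; mem=80
  op17 P1: load  L2 → S/S on L2; bus BusRd Flush; mem=84
  op18 P1: store L6 := 3 → I/M on L6; bus (none); mem=26
  op19 P0: load  L0 → S/S on L0; bus BusRd Flush; mem=56
  op20 P0: load  L2 → S/S on L2; bus (none); mem=84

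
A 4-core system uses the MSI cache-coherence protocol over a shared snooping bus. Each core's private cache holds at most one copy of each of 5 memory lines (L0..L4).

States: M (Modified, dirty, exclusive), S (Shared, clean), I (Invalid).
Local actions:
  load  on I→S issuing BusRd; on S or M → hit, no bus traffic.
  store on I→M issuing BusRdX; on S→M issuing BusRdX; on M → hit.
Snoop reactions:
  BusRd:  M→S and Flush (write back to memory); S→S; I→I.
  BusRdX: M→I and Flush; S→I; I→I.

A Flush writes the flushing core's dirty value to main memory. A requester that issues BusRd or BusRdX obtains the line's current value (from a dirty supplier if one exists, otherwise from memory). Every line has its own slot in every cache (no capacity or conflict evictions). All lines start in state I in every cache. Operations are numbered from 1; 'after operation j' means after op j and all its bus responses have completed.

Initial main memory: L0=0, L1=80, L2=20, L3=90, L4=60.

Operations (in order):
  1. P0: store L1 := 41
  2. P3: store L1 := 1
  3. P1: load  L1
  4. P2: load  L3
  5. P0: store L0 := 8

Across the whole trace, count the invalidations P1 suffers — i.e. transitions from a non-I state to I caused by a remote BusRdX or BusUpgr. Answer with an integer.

invalidations = 0

1. P0: store L1 := 41  bus=[BusRdX]  L1: P0=M P1=I P2=I P3=I  mem[L1]=80
2. P3: store L1 := 1  bus=[BusRdX,Flush]  L1: P0=I P1=I P2=I P3=M  mem[L1]=41
3. P1: load  L1  bus=[BusRd,Flush]  L1: P0=I P1=S P2=I P3=S  mem[L1]=1
4. P2: load  L3  bus=[BusRd]  L3: P0=I P1=I P2=S P3=I  mem[L3]=90
5. P0: store L0 := 8  bus=[BusRdX]  L0: P0=M P1=I P2=I P3=I  mem[L0]=0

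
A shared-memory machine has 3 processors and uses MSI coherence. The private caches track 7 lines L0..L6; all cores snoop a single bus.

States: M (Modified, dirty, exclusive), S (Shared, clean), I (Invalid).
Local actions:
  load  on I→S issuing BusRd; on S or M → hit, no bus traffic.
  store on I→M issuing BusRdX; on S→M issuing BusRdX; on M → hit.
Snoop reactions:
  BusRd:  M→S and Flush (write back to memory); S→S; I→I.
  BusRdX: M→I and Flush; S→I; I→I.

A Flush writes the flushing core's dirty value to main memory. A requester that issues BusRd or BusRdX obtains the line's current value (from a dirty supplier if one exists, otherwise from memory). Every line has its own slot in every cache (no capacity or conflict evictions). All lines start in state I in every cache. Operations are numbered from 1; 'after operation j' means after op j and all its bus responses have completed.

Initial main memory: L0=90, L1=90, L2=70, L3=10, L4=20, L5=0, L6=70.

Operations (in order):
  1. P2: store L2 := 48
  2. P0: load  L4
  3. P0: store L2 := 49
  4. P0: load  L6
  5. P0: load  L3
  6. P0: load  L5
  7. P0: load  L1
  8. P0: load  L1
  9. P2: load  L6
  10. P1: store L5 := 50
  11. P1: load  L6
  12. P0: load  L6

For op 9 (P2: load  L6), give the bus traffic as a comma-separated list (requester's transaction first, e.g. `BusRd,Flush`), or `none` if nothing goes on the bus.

bus = BusRd

  op1 P2: store L2 := 48 → I/I/M on L2; bus BusRdX; mem=70
  op2 P0: load  L4 → S/I/I on L4; bus BusRd; mem=20
  op3 P0: store L2 := 49 → M/I/I on L2; bus BusRdX Flush; mem=48
  op4 P0: load  L6 → S/I/I on L6; bus BusRd; mem=70
  op5 P0: load  L3 → S/I/I on L3; bus BusRd; mem=10
  op6 P0: load  L5 → S/I/I on L5; bus BusRd; mem=0
  op7 P0: load  L1 → S/I/I on L1; bus BusRd; mem=90
  op8 P0: load  L1 → S/I/I on L1; bus (none); mem=90
  op9 P2: load  L6 → S/I/S on L6; bus BusRd; mem=70
  op10 P1: store L5 := 50 → I/M/I on L5; bus BusRdX; mem=0
  op11 P1: load  L6 → S/S/S on L6; bus BusRd; mem=70
  op12 P0: load  L6 → S/S/S on L6; bus (none); mem=70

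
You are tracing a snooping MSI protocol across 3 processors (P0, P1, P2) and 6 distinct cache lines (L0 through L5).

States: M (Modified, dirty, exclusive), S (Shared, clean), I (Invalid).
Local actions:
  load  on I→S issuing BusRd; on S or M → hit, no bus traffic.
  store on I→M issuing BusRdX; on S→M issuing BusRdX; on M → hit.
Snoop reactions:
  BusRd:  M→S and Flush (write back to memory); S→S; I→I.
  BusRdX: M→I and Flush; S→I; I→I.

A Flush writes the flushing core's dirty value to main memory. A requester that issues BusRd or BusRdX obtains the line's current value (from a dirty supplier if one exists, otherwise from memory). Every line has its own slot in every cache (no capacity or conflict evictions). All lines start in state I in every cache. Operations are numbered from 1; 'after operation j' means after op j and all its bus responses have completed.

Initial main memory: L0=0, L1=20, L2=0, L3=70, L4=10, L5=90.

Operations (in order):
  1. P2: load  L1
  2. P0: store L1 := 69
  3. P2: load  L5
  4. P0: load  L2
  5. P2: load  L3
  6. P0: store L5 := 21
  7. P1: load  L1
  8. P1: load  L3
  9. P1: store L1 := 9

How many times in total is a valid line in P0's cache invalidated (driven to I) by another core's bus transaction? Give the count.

invalidations = 1

step 1: P2: load  L1  ⟶  IIS  (L1)  txn=BusRd  M[L1]=20
step 2: P0: store L1 := 69  ⟶  MII  (L1)  txn=BusRdX  M[L1]=20
step 3: P2: load  L5  ⟶  IIS  (L5)  txn=BusRd  M[L5]=90
step 4: P0: load  L2  ⟶  SII  (L2)  txn=BusRd  M[L2]=0
step 5: P2: load  L3  ⟶  IIS  (L3)  txn=BusRd  M[L3]=70
step 6: P0: store L5 := 21  ⟶  MII  (L5)  txn=BusRdX  M[L5]=90
step 7: P1: load  L1  ⟶  SSI  (L1)  txn=BusRd+Flush  M[L1]=69
step 8: P1: load  L3  ⟶  ISS  (L3)  txn=BusRd  M[L3]=70
step 9: P1: store L1 := 9  ⟶  IMI  (L1)  txn=BusRdX  M[L1]=69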